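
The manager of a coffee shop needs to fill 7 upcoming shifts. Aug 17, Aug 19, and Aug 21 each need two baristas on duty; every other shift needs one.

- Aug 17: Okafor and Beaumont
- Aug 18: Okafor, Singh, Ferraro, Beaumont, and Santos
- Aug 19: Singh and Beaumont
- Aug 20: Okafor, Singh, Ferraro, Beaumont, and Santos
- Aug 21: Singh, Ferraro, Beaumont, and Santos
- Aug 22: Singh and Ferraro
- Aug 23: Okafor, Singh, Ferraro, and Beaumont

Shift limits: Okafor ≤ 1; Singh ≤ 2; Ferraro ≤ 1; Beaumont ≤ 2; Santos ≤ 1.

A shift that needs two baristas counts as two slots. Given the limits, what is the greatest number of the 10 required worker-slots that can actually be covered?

7

Total capacity across all baristas is 1+2+1+2+1 = 7, and 10 slots are needed, so at most 7 can be filled.
An assignment achieving 7: Aug 17→Okafor+Beaumont, Aug 19→Singh+Beaumont, Aug 21→Ferraro+Santos, Aug 22→Singh.
Loads: Okafor 1/1, Singh 2/2, Ferraro 1/1, Beaumont 2/2, Santos 1/1.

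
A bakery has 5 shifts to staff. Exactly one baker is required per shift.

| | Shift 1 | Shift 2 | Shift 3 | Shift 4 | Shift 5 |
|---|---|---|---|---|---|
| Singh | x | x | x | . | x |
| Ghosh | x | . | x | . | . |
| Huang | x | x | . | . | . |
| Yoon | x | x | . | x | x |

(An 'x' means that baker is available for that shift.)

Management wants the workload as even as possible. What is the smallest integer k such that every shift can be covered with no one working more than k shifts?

2

With 4 bakers and 5 worker-slots to fill, someone must work at least ⌈5/4⌉ = 2 shifts, so k ≥ 2.
k = 2 works: Shift 1→Ghosh, Shift 2→Huang, Shift 3→Singh, Shift 4→Yoon, Shift 5→Singh.
Loads: Singh 2, Ghosh 1, Huang 1, Yoon 1 — all ≤ 2.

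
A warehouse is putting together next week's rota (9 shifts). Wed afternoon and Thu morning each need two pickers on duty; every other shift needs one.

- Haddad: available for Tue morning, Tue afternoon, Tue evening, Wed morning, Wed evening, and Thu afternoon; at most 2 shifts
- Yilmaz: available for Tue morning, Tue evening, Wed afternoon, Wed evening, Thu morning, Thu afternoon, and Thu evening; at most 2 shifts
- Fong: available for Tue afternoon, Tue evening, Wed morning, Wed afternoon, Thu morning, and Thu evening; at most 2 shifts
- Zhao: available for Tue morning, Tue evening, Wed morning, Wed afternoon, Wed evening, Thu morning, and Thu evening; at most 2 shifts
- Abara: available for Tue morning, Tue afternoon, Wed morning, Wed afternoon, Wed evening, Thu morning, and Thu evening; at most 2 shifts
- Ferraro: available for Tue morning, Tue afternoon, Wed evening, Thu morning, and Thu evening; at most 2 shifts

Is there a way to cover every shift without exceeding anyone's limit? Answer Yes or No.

One valid schedule: Tue morning→Yilmaz, Tue afternoon→Haddad, Tue evening→Yilmaz, Wed morning→Fong, Wed afternoon→Zhao+Abara, Wed evening→Zhao, Thu morning→Abara+Ferraro, Thu afternoon→Haddad, Thu evening→Fong.
Loads: Haddad 2/2, Yilmaz 2/2, Fong 2/2, Zhao 2/2, Abara 2/2, Ferraro 1/2 — all within limits.

Yes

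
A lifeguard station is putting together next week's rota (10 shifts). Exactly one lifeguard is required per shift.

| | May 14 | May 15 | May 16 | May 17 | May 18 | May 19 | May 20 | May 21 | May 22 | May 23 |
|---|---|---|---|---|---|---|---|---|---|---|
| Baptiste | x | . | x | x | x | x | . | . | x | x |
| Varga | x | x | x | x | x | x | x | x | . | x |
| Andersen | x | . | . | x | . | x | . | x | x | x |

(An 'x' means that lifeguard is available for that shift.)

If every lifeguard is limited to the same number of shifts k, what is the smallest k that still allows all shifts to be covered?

With 3 lifeguards and 10 worker-slots to fill, someone must work at least ⌈10/3⌉ = 4 shifts, so k ≥ 4.
k = 4 works: May 14→Baptiste, May 15→Varga, May 16→Baptiste, May 17→Varga, May 18→Baptiste, May 19→Andersen, May 20→Varga, May 21→Varga, May 22→Baptiste, May 23→Andersen.
Loads: Baptiste 4, Varga 4, Andersen 2 — all ≤ 4.

4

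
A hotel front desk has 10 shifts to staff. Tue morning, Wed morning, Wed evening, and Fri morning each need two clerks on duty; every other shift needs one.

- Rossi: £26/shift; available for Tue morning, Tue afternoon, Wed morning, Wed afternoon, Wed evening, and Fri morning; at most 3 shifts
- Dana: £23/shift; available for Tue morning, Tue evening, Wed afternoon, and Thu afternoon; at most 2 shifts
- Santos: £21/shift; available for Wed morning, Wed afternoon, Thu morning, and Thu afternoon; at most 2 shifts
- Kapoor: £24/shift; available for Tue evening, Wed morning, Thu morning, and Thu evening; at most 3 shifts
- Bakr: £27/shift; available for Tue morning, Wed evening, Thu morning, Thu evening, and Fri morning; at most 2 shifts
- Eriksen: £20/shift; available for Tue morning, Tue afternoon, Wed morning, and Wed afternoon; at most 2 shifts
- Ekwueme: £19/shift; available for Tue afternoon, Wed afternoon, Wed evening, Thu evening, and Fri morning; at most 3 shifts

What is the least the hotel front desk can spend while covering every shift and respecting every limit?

£309

Picking the cheapest available clerk for each shift independently would cost £296, but that ignores the shift limits.
An optimal schedule: Tue morning→Eriksen+Dana, Tue afternoon→Ekwueme, Tue evening→Dana, Wed morning→Santos+Kapoor, Wed afternoon→Eriksen, Wed evening→Ekwueme+Rossi, Thu morning→Kapoor, Thu afternoon→Santos, Thu evening→Kapoor, Fri morning→Ekwueme+Rossi.
Total: 20 + 23 + 19 + 23 + 21 + 24 + 20 + 19 + 26 + 24 + 21 + 24 + 19 + 26 = £309.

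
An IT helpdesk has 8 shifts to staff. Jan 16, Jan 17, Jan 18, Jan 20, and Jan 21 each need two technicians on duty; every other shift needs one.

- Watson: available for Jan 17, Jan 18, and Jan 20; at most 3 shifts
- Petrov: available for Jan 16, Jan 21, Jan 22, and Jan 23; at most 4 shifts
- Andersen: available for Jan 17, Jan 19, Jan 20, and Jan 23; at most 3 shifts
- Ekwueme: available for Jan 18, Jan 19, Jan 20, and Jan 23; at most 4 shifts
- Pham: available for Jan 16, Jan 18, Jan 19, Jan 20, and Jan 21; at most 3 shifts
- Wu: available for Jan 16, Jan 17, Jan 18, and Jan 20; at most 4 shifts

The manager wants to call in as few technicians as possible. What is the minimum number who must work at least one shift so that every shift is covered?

4

13 slots to fill and no one can take more than 4, so at least ⌈13/4⌉ = 4 technicians are needed.
Watson, Petrov, Andersen, and Pham alone can cover everything: Jan 16→Petrov+Pham, Jan 17→Watson+Andersen, Jan 18→Watson+Pham, Jan 19→Andersen, Jan 20→Watson+Andersen, Jan 21→Petrov+Pham, Jan 22→Petrov, Jan 23→Petrov.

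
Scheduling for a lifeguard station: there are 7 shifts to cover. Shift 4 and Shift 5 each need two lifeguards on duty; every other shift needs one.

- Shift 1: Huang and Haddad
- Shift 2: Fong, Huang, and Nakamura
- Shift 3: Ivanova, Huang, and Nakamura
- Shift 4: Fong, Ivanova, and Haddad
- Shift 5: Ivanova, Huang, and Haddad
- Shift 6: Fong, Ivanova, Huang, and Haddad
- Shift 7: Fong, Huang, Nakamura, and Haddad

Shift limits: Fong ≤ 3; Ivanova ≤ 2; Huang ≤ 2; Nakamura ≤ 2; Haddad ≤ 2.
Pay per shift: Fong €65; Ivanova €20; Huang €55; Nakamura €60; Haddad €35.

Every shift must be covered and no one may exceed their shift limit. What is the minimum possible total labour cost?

Picking the cheapest available lifeguard for each shift independently would cost €275, but that ignores the shift limits.
An optimal schedule: Shift 1→Haddad, Shift 2→Huang, Shift 3→Nakamura, Shift 4→Ivanova+Haddad, Shift 5→Ivanova+Huang, Shift 6→Fong, Shift 7→Nakamura.
Total: 35 + 55 + 60 + 20 + 35 + 20 + 55 + 65 + 60 = €405.

€405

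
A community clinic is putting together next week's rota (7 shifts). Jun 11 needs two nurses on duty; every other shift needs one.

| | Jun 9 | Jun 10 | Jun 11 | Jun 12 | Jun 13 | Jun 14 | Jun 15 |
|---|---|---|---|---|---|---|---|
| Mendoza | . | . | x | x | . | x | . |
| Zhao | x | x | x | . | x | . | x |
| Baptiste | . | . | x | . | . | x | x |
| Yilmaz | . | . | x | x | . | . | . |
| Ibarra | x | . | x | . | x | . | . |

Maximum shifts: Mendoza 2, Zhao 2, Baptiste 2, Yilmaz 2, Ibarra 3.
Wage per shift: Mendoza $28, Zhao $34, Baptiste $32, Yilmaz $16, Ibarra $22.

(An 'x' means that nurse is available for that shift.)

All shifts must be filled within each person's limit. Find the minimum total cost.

$192

Jun 10 can only be covered by Zhao, so that assignment is forced.
Picking the cheapest available nurse for each shift independently would cost $192, and that bound is achievable.
An optimal schedule: Jun 9→Ibarra, Jun 10→Zhao, Jun 11→Yilmaz+Ibarra, Jun 12→Yilmaz, Jun 13→Ibarra, Jun 14→Mendoza, Jun 15→Baptiste.
Total: 22 + 34 + 16 + 22 + 16 + 22 + 28 + 32 = $192.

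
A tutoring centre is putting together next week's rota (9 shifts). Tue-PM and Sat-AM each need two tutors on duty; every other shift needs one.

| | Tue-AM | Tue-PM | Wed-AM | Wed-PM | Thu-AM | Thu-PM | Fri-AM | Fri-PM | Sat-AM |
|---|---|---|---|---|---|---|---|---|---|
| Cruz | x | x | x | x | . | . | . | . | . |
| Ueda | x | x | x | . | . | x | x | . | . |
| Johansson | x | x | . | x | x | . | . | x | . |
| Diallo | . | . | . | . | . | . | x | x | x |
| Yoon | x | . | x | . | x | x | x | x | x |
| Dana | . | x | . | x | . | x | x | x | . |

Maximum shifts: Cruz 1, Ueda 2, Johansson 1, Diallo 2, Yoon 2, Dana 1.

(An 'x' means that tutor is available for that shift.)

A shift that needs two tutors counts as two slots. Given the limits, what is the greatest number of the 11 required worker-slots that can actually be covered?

9

Total capacity across all tutors is 1+2+1+2+2+1 = 9, and 11 slots are needed, so at most 9 can be filled.
An assignment achieving 9: Tue-AM→Ueda, Wed-AM→Cruz, Wed-PM→Dana, Thu-AM→Johansson, Thu-PM→Ueda, Fri-AM→Diallo, Fri-PM→Yoon, Sat-AM→Diallo+Yoon.
Loads: Cruz 1/1, Ueda 2/2, Johansson 1/1, Diallo 2/2, Yoon 2/2, Dana 1/1.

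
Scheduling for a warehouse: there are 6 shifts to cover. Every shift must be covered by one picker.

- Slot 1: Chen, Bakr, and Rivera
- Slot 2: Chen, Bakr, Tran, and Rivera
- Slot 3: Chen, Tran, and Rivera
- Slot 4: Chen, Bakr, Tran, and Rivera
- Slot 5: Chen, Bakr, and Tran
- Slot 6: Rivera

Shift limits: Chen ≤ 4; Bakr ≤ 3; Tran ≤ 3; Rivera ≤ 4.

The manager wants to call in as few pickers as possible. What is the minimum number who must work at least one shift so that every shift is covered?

2

6 slots to fill and no one can take more than 4, so at least ⌈6/4⌉ = 2 pickers are needed.
Chen and Rivera alone can cover everything: Slot 1→Chen, Slot 2→Chen, Slot 3→Chen, Slot 4→Rivera, Slot 5→Chen, Slot 6→Rivera.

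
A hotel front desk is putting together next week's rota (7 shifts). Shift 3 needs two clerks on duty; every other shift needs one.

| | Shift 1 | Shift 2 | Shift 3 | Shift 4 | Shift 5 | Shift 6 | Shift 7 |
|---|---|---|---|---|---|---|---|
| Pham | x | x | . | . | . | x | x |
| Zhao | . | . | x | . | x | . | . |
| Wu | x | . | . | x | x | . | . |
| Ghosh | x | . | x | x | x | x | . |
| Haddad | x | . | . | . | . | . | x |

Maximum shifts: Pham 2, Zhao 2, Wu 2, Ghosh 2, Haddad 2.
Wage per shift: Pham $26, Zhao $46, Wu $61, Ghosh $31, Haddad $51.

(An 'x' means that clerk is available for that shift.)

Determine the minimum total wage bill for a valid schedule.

Shift 2 can only be covered by Pham, so that assignment is forced.
Shift 3 can only be covered by Zhao and Ghosh, so that assignment is forced.
Picking the cheapest available clerk for each shift independently would cost $243, but that ignores the shift limits.
An optimal schedule: Shift 1→Haddad, Shift 2→Pham, Shift 3→Ghosh+Zhao, Shift 4→Ghosh, Shift 5→Zhao, Shift 6→Pham, Shift 7→Haddad.
Total: 51 + 26 + 31 + 46 + 31 + 46 + 26 + 51 = $308.

$308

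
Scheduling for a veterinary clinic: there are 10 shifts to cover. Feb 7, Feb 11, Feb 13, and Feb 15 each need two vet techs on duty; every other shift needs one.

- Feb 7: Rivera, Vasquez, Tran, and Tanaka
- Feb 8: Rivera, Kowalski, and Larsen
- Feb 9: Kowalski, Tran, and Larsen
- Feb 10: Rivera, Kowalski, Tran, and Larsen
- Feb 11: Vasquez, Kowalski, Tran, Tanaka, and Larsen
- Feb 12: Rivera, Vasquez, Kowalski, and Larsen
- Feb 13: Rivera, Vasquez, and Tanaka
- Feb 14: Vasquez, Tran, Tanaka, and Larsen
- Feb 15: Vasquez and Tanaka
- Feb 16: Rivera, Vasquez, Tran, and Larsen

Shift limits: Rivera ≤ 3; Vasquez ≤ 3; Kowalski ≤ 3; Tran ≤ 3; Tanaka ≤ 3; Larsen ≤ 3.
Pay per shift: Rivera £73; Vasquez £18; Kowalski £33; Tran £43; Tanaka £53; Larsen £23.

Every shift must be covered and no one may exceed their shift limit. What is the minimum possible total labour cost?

Feb 15 can only be covered by Vasquez and Tanaka, so that assignment is forced.
Picking the cheapest available vet tech for each shift independently would cost £367, but that ignores the shift limits.
An optimal schedule: Feb 7→Vasquez+Tran, Feb 8→Larsen, Feb 9→Larsen, Feb 10→Kowalski, Feb 11→Kowalski+Tran, Feb 12→Kowalski, Feb 13→Vasquez+Tanaka, Feb 14→Larsen, Feb 15→Vasquez+Tanaka, Feb 16→Tran.
Total: 18 + 43 + 23 + 23 + 33 + 33 + 43 + 33 + 18 + 53 + 23 + 18 + 53 + 43 = £457.

£457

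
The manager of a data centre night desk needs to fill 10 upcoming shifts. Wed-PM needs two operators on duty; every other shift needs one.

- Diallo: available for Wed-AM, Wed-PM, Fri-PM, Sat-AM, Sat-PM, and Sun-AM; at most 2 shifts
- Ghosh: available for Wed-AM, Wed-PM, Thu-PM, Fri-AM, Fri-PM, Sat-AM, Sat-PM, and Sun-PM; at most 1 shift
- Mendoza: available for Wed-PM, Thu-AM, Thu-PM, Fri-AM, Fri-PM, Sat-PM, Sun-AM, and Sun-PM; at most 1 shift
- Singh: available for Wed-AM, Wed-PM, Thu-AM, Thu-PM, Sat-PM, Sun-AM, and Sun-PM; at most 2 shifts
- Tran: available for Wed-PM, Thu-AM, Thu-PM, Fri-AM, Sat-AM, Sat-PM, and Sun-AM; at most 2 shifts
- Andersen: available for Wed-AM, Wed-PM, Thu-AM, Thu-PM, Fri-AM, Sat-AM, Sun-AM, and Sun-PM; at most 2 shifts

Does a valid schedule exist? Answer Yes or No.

Total capacity is 2+1+1+2+2+2 = 10 but 11 worker-slots are needed — infeasible.

No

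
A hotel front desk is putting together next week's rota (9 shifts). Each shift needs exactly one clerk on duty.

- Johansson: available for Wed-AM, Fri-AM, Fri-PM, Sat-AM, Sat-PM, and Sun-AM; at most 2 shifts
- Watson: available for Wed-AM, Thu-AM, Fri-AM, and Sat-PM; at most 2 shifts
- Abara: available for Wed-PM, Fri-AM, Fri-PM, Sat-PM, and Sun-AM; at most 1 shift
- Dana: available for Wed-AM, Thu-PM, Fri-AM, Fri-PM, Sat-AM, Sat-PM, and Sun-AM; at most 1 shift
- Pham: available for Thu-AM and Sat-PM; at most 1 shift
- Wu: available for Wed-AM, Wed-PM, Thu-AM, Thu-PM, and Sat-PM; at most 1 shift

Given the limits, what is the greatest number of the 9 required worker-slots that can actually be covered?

Total capacity across all clerks is 2+2+1+1+1+1 = 8, and 9 slots are needed, so at most 8 can be filled.
An assignment achieving 8: Wed-AM→Wu, Wed-PM→Abara, Thu-AM→Watson, Thu-PM→Dana, Fri-AM→Watson, Fri-PM→Johansson, Sat-AM→Johansson, Sat-PM→Pham.
Loads: Johansson 2/2, Watson 2/2, Abara 1/1, Dana 1/1, Pham 1/1, Wu 1/1.

8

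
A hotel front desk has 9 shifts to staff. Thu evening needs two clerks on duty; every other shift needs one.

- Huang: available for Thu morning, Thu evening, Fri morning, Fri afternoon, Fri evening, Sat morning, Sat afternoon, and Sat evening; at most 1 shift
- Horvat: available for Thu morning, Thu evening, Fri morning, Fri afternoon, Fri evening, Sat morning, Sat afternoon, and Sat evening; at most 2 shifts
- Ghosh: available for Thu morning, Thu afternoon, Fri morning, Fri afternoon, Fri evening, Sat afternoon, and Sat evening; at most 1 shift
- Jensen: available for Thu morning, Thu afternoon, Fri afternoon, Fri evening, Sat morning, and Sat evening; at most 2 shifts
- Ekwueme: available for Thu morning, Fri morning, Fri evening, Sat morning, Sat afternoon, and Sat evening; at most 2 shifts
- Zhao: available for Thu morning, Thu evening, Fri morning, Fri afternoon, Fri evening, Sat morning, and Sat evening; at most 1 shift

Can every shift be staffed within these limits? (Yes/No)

No

Total capacity is 1+2+1+2+2+1 = 9 but 10 worker-slots are needed — infeasible.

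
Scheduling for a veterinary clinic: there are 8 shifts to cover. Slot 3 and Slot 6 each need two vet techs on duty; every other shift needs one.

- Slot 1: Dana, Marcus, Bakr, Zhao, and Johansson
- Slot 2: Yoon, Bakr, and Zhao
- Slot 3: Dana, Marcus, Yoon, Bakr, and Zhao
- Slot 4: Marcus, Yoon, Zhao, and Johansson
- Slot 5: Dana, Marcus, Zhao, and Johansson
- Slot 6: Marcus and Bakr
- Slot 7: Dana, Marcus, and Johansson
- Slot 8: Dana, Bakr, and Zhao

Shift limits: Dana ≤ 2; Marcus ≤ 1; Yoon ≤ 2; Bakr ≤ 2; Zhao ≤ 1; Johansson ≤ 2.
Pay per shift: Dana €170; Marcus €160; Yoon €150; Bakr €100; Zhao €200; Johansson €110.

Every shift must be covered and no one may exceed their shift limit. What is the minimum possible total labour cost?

Slot 6 can only be covered by Marcus and Bakr, so that assignment is forced.
Picking the cheapest available vet tech for each shift independently would cost €1140, but that ignores the shift limits.
An optimal schedule: Slot 1→Johansson, Slot 2→Yoon, Slot 3→Bakr+Zhao, Slot 4→Yoon, Slot 5→Johansson, Slot 6→Marcus+Bakr, Slot 7→Dana, Slot 8→Dana.
Total: 110 + 150 + 100 + 200 + 150 + 110 + 160 + 100 + 170 + 170 = €1420.

€1420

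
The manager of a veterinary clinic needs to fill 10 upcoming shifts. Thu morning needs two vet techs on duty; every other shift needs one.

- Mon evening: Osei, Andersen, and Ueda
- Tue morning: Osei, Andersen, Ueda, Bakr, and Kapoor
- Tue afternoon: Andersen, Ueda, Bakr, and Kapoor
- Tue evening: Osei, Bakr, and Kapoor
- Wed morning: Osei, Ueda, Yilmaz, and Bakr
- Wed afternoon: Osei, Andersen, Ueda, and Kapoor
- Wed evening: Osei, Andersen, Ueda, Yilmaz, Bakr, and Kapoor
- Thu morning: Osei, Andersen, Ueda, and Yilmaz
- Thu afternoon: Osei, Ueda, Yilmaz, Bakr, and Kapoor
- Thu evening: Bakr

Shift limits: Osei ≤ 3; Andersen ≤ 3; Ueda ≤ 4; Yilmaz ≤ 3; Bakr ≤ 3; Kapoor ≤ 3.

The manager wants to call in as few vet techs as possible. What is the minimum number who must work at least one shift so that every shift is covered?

4

11 slots to fill and no one can take more than 4, so at least ⌈11/4⌉ = 3 vet techs are needed.
Any 3 vet techs together have capacity at most 4+3+3 = 10 < 11 slots, so 3 can never suffice.
Osei, Andersen, Ueda, and Bakr alone can cover everything: Mon evening→Osei, Tue morning→Ueda, Tue afternoon→Andersen, Tue evening→Osei, Wed morning→Osei, Wed afternoon→Andersen, Wed evening→Ueda, Thu morning→Andersen+Ueda, Thu afternoon→Ueda, Thu evening→Bakr.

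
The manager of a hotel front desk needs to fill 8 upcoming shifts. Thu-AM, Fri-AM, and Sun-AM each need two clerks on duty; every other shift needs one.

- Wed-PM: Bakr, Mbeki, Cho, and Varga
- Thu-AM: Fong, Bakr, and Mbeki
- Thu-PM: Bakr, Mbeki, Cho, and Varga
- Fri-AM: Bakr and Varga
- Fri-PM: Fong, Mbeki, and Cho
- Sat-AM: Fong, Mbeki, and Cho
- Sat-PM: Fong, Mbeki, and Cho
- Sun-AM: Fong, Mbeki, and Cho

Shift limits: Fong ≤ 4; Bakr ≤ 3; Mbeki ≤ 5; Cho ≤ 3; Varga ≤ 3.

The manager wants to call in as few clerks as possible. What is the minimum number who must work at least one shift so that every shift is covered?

11 slots to fill and no one can take more than 5, so at least ⌈11/5⌉ = 3 clerks are needed.
Shifts {Fri-AM, Sun-AM} need 4 slots, but among the clerks available for them (Fong, Bakr, Mbeki, Cho, and Varga) any 3 together supply at most 3. So 3 clerks are not enough.
Fong, Bakr, Mbeki, and Varga alone can cover everything: Wed-PM→Bakr, Thu-AM→Bakr+Mbeki, Thu-PM→Mbeki, Fri-AM→Bakr+Varga, Fri-PM→Fong, Sat-AM→Fong, Sat-PM→Fong, Sun-AM→Fong+Mbeki.

4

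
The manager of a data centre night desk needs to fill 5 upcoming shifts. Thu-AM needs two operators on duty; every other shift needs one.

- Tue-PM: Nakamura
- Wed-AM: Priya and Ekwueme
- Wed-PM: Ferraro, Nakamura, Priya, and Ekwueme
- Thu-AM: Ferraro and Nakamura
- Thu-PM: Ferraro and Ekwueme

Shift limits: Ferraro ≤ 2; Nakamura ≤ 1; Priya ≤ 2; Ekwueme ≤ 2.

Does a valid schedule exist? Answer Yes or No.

No

Total capacity is 7 and 6 slots are needed, so capacity alone doesn't rule it out.
Shifts {Tue-PM, Thu-AM} need 3 worker-slots in total, but the operators available for any of those shifts (Ferraro and Nakamura) can supply at most 2 among them. So no valid schedule exists.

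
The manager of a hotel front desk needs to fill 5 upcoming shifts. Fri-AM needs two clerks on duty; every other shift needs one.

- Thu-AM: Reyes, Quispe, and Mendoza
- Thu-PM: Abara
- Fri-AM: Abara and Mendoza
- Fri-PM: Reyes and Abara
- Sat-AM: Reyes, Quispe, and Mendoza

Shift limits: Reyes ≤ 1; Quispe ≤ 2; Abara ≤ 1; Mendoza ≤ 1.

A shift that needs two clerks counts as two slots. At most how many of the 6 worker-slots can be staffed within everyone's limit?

Total capacity across all clerks is 1+2+1+1 = 5, and 6 slots are needed, so at most 5 can be filled.
An assignment achieving 5: Thu-AM→Quispe, Thu-PM→Abara, Fri-AM→Mendoza, Fri-PM→Reyes, Sat-AM→Quispe.
Loads: Reyes 1/1, Quispe 2/2, Abara 1/1, Mendoza 1/1.

5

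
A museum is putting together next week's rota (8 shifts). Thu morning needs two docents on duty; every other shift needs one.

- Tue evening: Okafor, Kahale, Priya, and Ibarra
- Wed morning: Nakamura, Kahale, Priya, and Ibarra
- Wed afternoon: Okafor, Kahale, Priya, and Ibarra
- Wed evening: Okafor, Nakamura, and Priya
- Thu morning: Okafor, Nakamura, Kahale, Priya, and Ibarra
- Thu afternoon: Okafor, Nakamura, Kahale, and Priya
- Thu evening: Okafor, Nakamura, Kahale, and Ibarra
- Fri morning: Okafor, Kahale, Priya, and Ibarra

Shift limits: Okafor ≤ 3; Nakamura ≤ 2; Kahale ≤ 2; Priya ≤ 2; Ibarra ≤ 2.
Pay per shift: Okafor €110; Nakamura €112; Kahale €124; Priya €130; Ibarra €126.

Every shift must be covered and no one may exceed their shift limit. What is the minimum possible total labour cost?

€1054

Picking the cheapest available docent for each shift independently would cost €994, but that ignores the shift limits.
An optimal schedule: Tue evening→Okafor, Wed morning→Nakamura, Wed afternoon→Okafor, Wed evening→Okafor, Thu morning→Kahale+Ibarra, Thu afternoon→Nakamura, Thu evening→Kahale, Fri morning→Ibarra.
Total: 110 + 112 + 110 + 110 + 124 + 126 + 112 + 124 + 126 = €1054.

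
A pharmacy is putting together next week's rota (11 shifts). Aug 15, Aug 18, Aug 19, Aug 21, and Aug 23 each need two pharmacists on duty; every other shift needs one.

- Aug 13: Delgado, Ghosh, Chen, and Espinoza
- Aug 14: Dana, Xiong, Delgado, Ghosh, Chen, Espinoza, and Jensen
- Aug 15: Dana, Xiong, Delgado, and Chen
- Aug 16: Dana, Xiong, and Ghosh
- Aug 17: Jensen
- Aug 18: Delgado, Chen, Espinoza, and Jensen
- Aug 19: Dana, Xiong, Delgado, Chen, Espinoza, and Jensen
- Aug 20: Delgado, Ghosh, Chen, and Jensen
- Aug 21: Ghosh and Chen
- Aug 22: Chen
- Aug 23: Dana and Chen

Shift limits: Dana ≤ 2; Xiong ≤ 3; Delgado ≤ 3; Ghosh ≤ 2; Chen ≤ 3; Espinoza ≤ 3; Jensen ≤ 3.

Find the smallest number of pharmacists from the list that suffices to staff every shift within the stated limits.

6

16 slots to fill and no one can take more than 3, so at least ⌈16/3⌉ = 6 pharmacists are needed.
Dana, Xiong, Delgado, Ghosh, Chen, and Jensen alone can cover everything: Aug 13→Delgado, Aug 14→Xiong, Aug 15→Xiong+Delgado, Aug 16→Dana, Aug 17→Jensen, Aug 18→Delgado+Jensen, Aug 19→Xiong+Jensen, Aug 20→Ghosh, Aug 21→Ghosh+Chen, Aug 22→Chen, Aug 23→Dana+Chen.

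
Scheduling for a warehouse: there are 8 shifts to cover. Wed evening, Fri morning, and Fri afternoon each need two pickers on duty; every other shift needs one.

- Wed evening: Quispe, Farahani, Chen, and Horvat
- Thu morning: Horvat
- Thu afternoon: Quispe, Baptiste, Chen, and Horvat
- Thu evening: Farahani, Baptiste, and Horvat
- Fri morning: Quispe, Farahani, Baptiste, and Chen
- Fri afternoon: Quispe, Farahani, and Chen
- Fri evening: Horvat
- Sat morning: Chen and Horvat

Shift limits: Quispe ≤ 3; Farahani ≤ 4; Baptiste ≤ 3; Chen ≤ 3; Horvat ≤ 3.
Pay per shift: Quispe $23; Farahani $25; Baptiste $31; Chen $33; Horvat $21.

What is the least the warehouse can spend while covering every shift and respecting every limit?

$263

Thu morning can only be covered by Horvat, so that assignment is forced.
Fri evening can only be covered by Horvat, so that assignment is forced.
Picking the cheapest available picker for each shift independently would cost $245, but that ignores the shift limits.
An optimal schedule: Wed evening→Quispe+Farahani, Thu morning→Horvat, Thu afternoon→Quispe, Thu evening→Farahani, Fri morning→Farahani+Baptiste, Fri afternoon→Quispe+Farahani, Fri evening→Horvat, Sat morning→Horvat.
Total: 23 + 25 + 21 + 23 + 25 + 25 + 31 + 23 + 25 + 21 + 21 = $263.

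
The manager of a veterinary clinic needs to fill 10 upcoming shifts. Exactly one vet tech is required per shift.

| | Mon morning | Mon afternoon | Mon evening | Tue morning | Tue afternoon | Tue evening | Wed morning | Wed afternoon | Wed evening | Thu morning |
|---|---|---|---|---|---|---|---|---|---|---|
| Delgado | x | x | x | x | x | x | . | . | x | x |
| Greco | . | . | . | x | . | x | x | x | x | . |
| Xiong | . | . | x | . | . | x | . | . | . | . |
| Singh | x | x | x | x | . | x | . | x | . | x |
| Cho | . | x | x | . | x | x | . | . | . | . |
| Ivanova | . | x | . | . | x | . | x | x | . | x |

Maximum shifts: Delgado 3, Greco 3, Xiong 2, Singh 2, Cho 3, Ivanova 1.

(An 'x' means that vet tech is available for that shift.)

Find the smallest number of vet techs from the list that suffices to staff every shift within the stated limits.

10 slots to fill and no one can take more than 3, so at least ⌈10/3⌉ = 4 vet techs are needed.
Delgado, Greco, Xiong, and Singh alone can cover everything: Mon morning→Delgado, Mon afternoon→Delgado, Mon evening→Xiong, Tue morning→Singh, Tue afternoon→Delgado, Tue evening→Xiong, Wed morning→Greco, Wed afternoon→Greco, Wed evening→Greco, Thu morning→Singh.

4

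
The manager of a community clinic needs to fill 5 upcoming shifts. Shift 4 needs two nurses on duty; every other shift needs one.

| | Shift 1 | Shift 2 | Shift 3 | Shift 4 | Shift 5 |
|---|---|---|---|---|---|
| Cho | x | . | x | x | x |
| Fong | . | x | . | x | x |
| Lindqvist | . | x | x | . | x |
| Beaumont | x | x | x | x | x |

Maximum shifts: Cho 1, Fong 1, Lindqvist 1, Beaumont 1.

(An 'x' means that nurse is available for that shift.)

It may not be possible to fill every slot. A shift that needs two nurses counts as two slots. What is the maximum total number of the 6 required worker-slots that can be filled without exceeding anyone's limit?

4

Total capacity across all nurses is 1+1+1+1 = 4, and 6 slots are needed, so at most 4 can be filled.
An assignment achieving 4: Shift 1→Cho, Shift 2→Fong, Shift 3→Lindqvist, Shift 4→Beaumont.
Loads: Cho 1/1, Fong 1/1, Lindqvist 1/1, Beaumont 1/1.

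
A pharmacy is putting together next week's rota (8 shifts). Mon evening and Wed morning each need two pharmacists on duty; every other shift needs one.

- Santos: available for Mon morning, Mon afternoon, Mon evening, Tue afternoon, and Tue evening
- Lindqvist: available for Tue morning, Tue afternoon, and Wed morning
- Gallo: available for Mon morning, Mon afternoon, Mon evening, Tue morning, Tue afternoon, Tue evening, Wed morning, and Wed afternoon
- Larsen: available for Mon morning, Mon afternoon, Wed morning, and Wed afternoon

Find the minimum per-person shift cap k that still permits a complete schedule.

With 4 pharmacists and 10 worker-slots to fill, someone must work at least ⌈10/4⌉ = 3 shifts, so k ≥ 3.
k = 3 works: Mon morning→Santos, Mon afternoon→Gallo, Mon evening→Santos+Gallo, Tue morning→Lindqvist, Tue afternoon→Lindqvist, Tue evening→Santos, Wed morning→Lindqvist+Larsen, Wed afternoon→Gallo.
Loads: Santos 3, Lindqvist 3, Gallo 3, Larsen 1 — all ≤ 3.

3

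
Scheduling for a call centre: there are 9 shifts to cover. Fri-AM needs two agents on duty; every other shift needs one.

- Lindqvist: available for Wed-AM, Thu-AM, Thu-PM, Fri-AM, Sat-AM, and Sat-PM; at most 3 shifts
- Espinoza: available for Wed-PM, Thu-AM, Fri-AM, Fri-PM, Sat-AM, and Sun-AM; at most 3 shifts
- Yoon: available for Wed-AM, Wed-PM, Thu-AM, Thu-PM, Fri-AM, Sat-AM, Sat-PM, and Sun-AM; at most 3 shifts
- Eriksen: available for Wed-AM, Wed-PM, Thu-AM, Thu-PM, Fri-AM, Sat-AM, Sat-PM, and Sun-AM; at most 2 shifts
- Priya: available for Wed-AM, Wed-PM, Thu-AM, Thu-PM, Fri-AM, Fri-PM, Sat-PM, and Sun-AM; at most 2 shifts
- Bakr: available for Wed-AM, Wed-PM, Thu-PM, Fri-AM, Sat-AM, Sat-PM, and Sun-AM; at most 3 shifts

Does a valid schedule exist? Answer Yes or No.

One valid schedule: Wed-AM→Lindqvist, Wed-PM→Espinoza, Thu-AM→Lindqvist, Thu-PM→Lindqvist, Fri-AM→Yoon+Eriksen, Fri-PM→Espinoza, Sat-AM→Espinoza, Sat-PM→Yoon, Sun-AM→Yoon.
Loads: Lindqvist 3/3, Espinoza 3/3, Yoon 3/3, Eriksen 1/2, Priya 0/2, Bakr 0/3 — all within limits.

Yes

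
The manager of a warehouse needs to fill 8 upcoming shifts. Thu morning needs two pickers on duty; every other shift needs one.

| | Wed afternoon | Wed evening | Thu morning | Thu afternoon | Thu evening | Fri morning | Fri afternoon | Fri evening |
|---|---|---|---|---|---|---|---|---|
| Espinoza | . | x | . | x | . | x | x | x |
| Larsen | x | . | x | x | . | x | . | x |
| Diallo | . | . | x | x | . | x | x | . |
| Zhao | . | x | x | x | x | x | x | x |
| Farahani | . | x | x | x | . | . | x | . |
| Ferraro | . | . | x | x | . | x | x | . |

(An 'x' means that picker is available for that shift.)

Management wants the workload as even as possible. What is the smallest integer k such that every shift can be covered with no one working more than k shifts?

2

With 6 pickers and 9 worker-slots to fill, someone must work at least ⌈9/6⌉ = 2 shifts, so k ≥ 2.
k = 2 works: Wed afternoon→Larsen, Wed evening→Espinoza, Thu morning→Zhao+Farahani, Thu afternoon→Diallo, Thu evening→Zhao, Fri morning→Larsen, Fri afternoon→Diallo, Fri evening→Espinoza.
Loads: Espinoza 2, Larsen 2, Diallo 2, Zhao 2, Farahani 1, Ferraro 0 — all ≤ 2.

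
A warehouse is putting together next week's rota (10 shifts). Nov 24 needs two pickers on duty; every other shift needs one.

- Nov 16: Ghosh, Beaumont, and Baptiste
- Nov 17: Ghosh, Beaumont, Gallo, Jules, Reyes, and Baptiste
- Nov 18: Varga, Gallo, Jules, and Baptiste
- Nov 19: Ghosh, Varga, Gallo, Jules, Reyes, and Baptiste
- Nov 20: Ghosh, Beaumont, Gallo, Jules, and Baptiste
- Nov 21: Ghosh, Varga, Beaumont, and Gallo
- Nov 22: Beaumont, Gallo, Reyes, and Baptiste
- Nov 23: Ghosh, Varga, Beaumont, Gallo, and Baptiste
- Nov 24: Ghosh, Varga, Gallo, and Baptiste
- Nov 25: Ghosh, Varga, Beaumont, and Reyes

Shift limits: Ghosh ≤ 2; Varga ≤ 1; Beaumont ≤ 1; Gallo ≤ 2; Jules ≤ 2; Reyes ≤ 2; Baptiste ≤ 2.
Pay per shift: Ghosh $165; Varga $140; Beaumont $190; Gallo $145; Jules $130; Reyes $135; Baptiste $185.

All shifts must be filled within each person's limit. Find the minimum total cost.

Picking the cheapest available picker for each shift independently would cost $1520, but that ignores the shift limits.
An optimal schedule: Nov 16→Ghosh, Nov 17→Gallo, Nov 18→Jules, Nov 19→Baptiste, Nov 20→Jules, Nov 21→Varga, Nov 22→Reyes, Nov 23→Gallo, Nov 24→Ghosh+Baptiste, Nov 25→Reyes.
Total: 165 + 145 + 130 + 185 + 130 + 140 + 135 + 145 + 165 + 185 + 135 = $1660.

$1660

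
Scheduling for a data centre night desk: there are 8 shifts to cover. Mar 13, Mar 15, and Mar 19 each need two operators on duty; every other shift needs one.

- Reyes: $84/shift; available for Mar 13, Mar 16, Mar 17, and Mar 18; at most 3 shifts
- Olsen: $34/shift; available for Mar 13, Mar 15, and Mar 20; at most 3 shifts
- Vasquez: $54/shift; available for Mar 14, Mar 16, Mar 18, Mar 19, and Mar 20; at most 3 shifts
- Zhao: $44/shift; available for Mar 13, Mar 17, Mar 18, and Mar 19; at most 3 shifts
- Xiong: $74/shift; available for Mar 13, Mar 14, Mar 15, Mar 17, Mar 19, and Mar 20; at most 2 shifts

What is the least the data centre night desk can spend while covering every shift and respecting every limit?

Mar 15 can only be covered by Olsen and Xiong, so that assignment is forced.
Picking the cheapest available operator for each shift independently would cost $514, but that ignores the shift limits.
An optimal schedule: Mar 13→Olsen+Xiong, Mar 14→Vasquez, Mar 15→Olsen+Xiong, Mar 16→Vasquez, Mar 17→Zhao, Mar 18→Zhao, Mar 19→Zhao+Vasquez, Mar 20→Olsen.
Total: 34 + 74 + 54 + 34 + 74 + 54 + 44 + 44 + 44 + 54 + 34 = $544.

$544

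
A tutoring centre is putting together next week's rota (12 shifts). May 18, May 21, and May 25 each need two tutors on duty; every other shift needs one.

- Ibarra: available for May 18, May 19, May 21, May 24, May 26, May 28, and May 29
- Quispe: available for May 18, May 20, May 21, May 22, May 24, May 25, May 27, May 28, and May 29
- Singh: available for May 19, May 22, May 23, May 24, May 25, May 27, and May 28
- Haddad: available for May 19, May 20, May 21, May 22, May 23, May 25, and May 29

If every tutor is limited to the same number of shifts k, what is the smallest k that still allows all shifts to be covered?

4

With 4 tutors and 15 worker-slots to fill, someone must work at least ⌈15/4⌉ = 4 shifts, so k ≥ 4.
k = 4 works: May 18→Ibarra+Quispe, May 19→Ibarra, May 20→Quispe, May 21→Ibarra+Quispe, May 22→Haddad, May 23→Singh, May 24→Singh, May 25→Singh+Haddad, May 26→Ibarra, May 27→Quispe, May 28→Singh, May 29→Haddad.
Loads: Ibarra 4, Quispe 4, Singh 4, Haddad 3 — all ≤ 4.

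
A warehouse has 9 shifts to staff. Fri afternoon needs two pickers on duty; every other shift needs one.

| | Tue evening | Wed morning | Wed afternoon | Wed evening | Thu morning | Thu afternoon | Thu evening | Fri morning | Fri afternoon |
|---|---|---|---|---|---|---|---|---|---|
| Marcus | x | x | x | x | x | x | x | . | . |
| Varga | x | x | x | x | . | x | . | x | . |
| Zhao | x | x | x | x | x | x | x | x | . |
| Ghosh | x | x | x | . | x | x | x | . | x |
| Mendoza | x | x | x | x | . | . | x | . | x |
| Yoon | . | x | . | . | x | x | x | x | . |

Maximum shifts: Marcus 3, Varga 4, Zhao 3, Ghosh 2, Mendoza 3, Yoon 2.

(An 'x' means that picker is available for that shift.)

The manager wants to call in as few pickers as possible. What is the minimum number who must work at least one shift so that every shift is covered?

4

10 slots to fill and no one can take more than 4, so at least ⌈10/4⌉ = 3 pickers are needed.
No set of 3 pickers can cover every shift (each such set leaves at least one shift with no one available or exceeds a cap).
Marcus, Varga, Ghosh, and Mendoza alone can cover everything: Tue evening→Varga, Wed morning→Varga, Wed afternoon→Varga, Wed evening→Marcus, Thu morning→Marcus, Thu afternoon→Marcus, Thu evening→Ghosh, Fri morning→Varga, Fri afternoon→Ghosh+Mendoza.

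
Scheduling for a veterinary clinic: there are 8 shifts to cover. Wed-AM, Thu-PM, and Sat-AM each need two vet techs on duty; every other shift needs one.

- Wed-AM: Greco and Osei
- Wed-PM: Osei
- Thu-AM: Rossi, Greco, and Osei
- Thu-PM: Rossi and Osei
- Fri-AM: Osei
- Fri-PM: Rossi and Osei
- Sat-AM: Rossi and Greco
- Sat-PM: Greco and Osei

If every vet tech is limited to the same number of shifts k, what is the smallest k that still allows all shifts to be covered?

4

With 3 vet techs and 11 worker-slots to fill, someone must work at least ⌈11/3⌉ = 4 shifts, so k ≥ 4.
k = 4 works: Wed-AM→Greco+Osei, Wed-PM→Osei, Thu-AM→Rossi, Thu-PM→Rossi+Osei, Fri-AM→Osei, Fri-PM→Rossi, Sat-AM→Rossi+Greco, Sat-PM→Greco.
Loads: Rossi 4, Greco 3, Osei 4 — all ≤ 4.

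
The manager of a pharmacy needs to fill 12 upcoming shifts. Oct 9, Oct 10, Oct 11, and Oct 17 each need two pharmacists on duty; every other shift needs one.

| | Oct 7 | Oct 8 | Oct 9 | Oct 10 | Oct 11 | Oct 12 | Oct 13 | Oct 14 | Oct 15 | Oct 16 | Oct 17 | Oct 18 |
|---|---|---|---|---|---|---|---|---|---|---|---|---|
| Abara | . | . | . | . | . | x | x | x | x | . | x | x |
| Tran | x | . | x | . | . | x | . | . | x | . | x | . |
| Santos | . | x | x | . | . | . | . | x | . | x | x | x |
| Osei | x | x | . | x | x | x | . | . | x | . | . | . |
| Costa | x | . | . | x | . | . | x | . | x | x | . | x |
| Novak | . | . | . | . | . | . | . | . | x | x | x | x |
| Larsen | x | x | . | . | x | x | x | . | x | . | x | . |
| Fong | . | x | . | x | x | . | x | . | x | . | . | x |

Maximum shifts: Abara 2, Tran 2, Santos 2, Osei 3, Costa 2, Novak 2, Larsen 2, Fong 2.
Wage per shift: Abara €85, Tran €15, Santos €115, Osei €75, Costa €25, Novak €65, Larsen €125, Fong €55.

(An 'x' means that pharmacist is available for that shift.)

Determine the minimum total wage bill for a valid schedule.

€1070

Oct 9 can only be covered by Tran and Santos, so that assignment is forced.
Picking the cheapest available pharmacist for each shift independently would cost €680, but that ignores the shift limits.
An optimal schedule: Oct 7→Tran, Oct 8→Osei, Oct 9→Tran+Santos, Oct 10→Costa+Fong, Oct 11→Fong+Osei, Oct 12→Osei, Oct 13→Abara, Oct 14→Abara, Oct 15→Novak, Oct 16→Costa, Oct 17→Santos+Larsen, Oct 18→Novak.
Total: 15 + 75 + 15 + 115 + 25 + 55 + 55 + 75 + 75 + 85 + 85 + 65 + 25 + 115 + 125 + 65 = €1070.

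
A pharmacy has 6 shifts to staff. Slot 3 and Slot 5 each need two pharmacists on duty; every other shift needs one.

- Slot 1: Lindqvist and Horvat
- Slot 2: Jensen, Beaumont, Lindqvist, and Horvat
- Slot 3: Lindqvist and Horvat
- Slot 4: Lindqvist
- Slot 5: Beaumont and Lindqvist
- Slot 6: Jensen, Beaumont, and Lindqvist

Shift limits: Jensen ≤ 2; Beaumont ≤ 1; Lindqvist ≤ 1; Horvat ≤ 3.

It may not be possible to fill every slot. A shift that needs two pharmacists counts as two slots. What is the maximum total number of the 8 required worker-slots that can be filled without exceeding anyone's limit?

6

Total capacity across all pharmacists is 2+1+1+3 = 7, and 8 slots are needed, so at most 7 can be filled.
Shifts {Slot 3, Slot 4} need 3 slots but only Lindqvist and Horvat are available for them, supplying at most 2 — so at least 1 slot must go unfilled.
An assignment achieving 6: Slot 1→Horvat, Slot 2→Jensen, Slot 3→Horvat, Slot 4→Lindqvist, Slot 5→Beaumont, Slot 6→Jensen.
Loads: Jensen 2/2, Beaumont 1/1, Lindqvist 1/1, Horvat 2/3.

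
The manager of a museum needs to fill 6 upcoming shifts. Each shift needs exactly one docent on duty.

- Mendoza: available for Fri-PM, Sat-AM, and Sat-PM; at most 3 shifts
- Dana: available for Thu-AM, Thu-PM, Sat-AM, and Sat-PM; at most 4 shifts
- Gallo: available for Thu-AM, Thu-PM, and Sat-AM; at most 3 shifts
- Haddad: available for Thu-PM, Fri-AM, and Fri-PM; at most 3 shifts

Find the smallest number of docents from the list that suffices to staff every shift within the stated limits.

6 slots to fill and no one can take more than 4, so at least ⌈6/4⌉ = 2 docents are needed.
Dana and Haddad alone can cover everything: Thu-AM→Dana, Thu-PM→Dana, Fri-AM→Haddad, Fri-PM→Haddad, Sat-AM→Dana, Sat-PM→Dana.

2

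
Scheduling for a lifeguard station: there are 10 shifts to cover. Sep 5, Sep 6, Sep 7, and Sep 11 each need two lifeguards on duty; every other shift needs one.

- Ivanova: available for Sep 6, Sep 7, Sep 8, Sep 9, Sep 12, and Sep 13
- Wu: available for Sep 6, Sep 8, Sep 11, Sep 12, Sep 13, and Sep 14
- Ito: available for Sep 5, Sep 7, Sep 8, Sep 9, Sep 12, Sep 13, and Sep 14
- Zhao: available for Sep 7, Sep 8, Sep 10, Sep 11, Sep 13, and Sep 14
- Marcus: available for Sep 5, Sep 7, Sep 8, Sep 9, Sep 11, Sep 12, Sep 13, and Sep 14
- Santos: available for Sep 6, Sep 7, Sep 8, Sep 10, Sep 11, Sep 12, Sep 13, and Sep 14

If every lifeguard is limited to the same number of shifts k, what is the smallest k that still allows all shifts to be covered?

With 6 lifeguards and 14 worker-slots to fill, someone must work at least ⌈14/6⌉ = 3 shifts, so k ≥ 3.
k = 3 works: Sep 5→Ito+Marcus, Sep 6→Ivanova+Wu, Sep 7→Ito+Zhao, Sep 8→Wu, Sep 9→Ivanova, Sep 10→Zhao, Sep 11→Zhao+Marcus, Sep 12→Ivanova, Sep 13→Ito, Sep 14→Wu.
Loads: Ivanova 3, Wu 3, Ito 3, Zhao 3, Marcus 2, Santos 0 — all ≤ 3.

3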